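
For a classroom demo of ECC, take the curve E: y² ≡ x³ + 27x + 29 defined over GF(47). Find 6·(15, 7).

(18, 40)

Write Q = (15, 7).
Double-and-add on 6 = (110)₂. Start with Q = (15, 7) for the leading 1-bit.
double: tangent at (15, 7): λ = (3·15² + 27)/(2·7) ≡ 44/14. 14⁻¹ ≡ 37 (mod 47), so λ ≡ 44·37 ≡ 30.
  x = λ² - 15 - 15 = 900 - 30 ≡ 24; y = λ·(15 - 24) - 7 ≡ 5. → (24, 5)
add Q: (24, 5) + (15, 7). λ = (7 - 5)/(15 - 24) ≡ 2/38 mod 47. 38⁻¹ ≡ 26 (mod 47), so λ ≡ 5.
  x = λ² - 24 - 15 = 25 - 39 ≡ 33; y = λ·(24 - 33) - 5 ≡ 44. → (33, 44)
double: tangent at (33, 44): λ = (3·33² + 27)/(2·44) ≡ 4/41. 41⁻¹ ≡ 39 (mod 47), so λ ≡ 4·39 ≡ 15.
  x = λ² - 33 - 33 = 225 - 66 ≡ 18; y = λ·(33 - 18) - 44 ≡ 40. → (18, 40)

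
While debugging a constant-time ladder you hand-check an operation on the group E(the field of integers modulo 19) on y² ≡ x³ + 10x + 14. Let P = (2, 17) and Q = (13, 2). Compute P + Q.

(2, 17) + (13, 2). λ = (2 - 17)/(13 - 2) ≡ 4/11 mod 19. 11⁻¹ ≡ 7 (mod 19) since 11·7 = 77 ≡ 1, so λ ≡ 9.
  x = λ² - 2 - 13 = 81 - 15 ≡ 9; y = λ·(2 - 9) - 17 ≡ 15. → (9, 15)

(9, 15)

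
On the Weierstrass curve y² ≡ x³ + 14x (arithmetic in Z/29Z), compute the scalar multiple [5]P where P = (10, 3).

Double-and-add on 5 = (101)₂. Start with P = (10, 3) for the leading 1-bit.
double: tangent at (10, 3): λ = (3·10² + 14)/(2·3) ≡ 24/6. 6⁻¹ ≡ 5 (mod 29) since 6·5 = 30 ≡ 1, so λ ≡ 24·5 ≡ 4.
  x = λ² - 10 - 10 = 16 - 20 ≡ 25; y = λ·(10 - 25) - 3 ≡ 24. → (25, 24)
double: tangent at (25, 24): λ = (3·25² + 14)/(2·24) ≡ 4/19. 19⁻¹ ≡ 26 (mod 29), so λ ≡ 4·26 ≡ 17.
  x = λ² - 25 - 25 = 289 - 50 ≡ 7; y = λ·(25 - 7) - 24 ≡ 21. → (7, 21)
add P: (7, 21) + (10, 3). λ = (3 - 21)/(10 - 7) ≡ 11/3 mod 29. 3⁻¹ ≡ 10 (mod 29), so λ ≡ 23.
  x = λ² - 7 - 10 = 529 - 17 ≡ 19; y = λ·(7 - 19) - 21 ≡ 22. → (19, 22)

(19, 22)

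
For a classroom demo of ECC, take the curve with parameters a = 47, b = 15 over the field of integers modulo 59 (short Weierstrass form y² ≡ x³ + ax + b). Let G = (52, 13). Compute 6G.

(26, 13)

Repeated addition: build up to 6G.
2G: tangent at (52, 13): λ = (3·52² + 47)/(2·13) ≡ 17/26. 26⁻¹ ≡ 25 (mod 59) since 26·25 = 650 ≡ 1, so λ ≡ 17·25 ≡ 12.
  x = λ² - 52 - 52 = 144 - 104 ≡ 40; y = λ·(52 - 40) - 13 ≡ 13. → (40, 13)
3G: (40, 13) + (52, 13). λ = (13 - 13)/(52 - 40) ≡ 0/12 mod 59. 12⁻¹ ≡ 5 (mod 59) since 12·5 = 60 ≡ 1, so λ ≡ 0.
  x = λ² - 40 - 52 = 0 - 92 ≡ 26; y = λ·(40 - 26) - 13 ≡ 46. → (26, 46)
4G: (26, 46) + (52, 13). λ = (13 - 46)/(52 - 26) ≡ 26/26 mod 59. 26⁻¹ ≡ 25 (mod 59), so λ ≡ 1.
  x = λ² - 26 - 52 = 1 - 78 ≡ 41; y = λ·(26 - 41) - 46 ≡ 57. → (41, 57)
5G: (41, 57) + (52, 13). λ = (13 - 57)/(52 - 41) ≡ 15/11 mod 59. 11⁻¹ ≡ 43 (mod 59), so λ ≡ 55.
  x = λ² - 41 - 52 = 3025 - 93 ≡ 41; y = λ·(41 - 41) - 57 ≡ 2. → (41, 2)
6G: (41, 2) + (52, 13). λ = (13 - 2)/(52 - 41) ≡ 11/11 mod 59. 11⁻¹ ≡ 43 (mod 59), so λ ≡ 1.
  x = λ² - 41 - 52 = 1 - 93 ≡ 26; y = λ·(41 - 26) - 2 ≡ 13. → (26, 13)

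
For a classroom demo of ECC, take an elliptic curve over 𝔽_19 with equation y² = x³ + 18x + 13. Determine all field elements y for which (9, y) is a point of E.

7, 12

x³ + 18x + 13 = 904 ≡ 11 (mod 19).
Square roots of 11 mod 19: 7 and 12 (since 7² = 49 ≡ 11).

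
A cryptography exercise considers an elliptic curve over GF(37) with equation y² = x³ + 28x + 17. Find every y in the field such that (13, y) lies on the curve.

5, 32

x³ + 28x + 17 = 2578 ≡ 25 (mod 37).
Square roots of 25 mod 37: 5 and 32 (since 5² = 25 ≡ 25).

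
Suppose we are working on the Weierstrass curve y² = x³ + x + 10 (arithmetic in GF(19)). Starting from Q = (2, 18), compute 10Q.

Repeated addition: build up to 10Q.
2Q: tangent at (2, 18): λ = (3·2² + 1)/(2·18) ≡ 13/17. 17⁻¹ ≡ 9 (mod 19), so λ ≡ 13·9 ≡ 3.
  x = λ² - 2 - 2 = 9 - 4 ≡ 5; y = λ·(2 - 5) - 18 ≡ 11. → (5, 11)
3Q: (5, 11) + (2, 18). λ = (18 - 11)/(2 - 5) ≡ 7/16 mod 19. 16⁻¹ ≡ 6 (mod 19), so λ ≡ 4.
  x = λ² - 5 - 2 = 16 - 7 ≡ 9; y = λ·(5 - 9) - 11 ≡ 11. → (9, 11)
4Q: (9, 11) + (2, 18). λ = (18 - 11)/(2 - 9) ≡ 7/12 mod 19. 12⁻¹ ≡ 8 (mod 19), so λ ≡ 18.
  x = λ² - 9 - 2 = 324 - 11 ≡ 9; y = λ·(9 - 9) - 11 ≡ 8. → (9, 8)
5Q: (9, 8) + (2, 18). λ = (18 - 8)/(2 - 9) ≡ 10/12 mod 19. 12⁻¹ ≡ 8 (mod 19), so λ ≡ 4.
  x = λ² - 9 - 2 = 16 - 11 ≡ 5; y = λ·(9 - 5) - 8 ≡ 8. → (5, 8)
6Q: (5, 8) + (2, 18). λ = (18 - 8)/(2 - 5) ≡ 10/16 mod 19. 16⁻¹ ≡ 6 (mod 19), so λ ≡ 3.
  x = λ² - 5 - 2 = 9 - 7 ≡ 2; y = λ·(5 - 2) - 8 ≡ 1. → (2, 1)
7Q: (2, 1) + (2, 18): same x and y₁ ≡ -y₂, so the sum is the point at infinity.
8Q: the point at infinity + (2, 18) = (2, 18) (identity).
9Q: tangent at (2, 18): λ = (3·2² + 1)/(2·18) ≡ 13/17. 17⁻¹ ≡ 9 (mod 19), so λ ≡ 13·9 ≡ 3.
  x = λ² - 2 - 2 = 9 - 4 ≡ 5; y = λ·(2 - 5) - 18 ≡ 11. → (5, 11)
10Q: (5, 11) + (2, 18). λ = (18 - 11)/(2 - 5) ≡ 7/16 mod 19. 16⁻¹ ≡ 6 (mod 19) since 16·6 = 96 ≡ 1, so λ ≡ 4.
  x = λ² - 5 - 2 = 16 - 7 ≡ 9; y = λ·(5 - 9) - 11 ≡ 11. → (9, 11)

(9, 11)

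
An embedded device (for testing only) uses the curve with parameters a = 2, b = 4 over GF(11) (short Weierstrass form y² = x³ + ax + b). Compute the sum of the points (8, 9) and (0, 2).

(6, 1)

(8, 9) + (0, 2). λ = (2 - 9)/(0 - 8) ≡ 4/3 mod 11. 3⁻¹ ≡ 4 (mod 11), so λ ≡ 5.
  x = λ² - 8 - 0 = 25 - 8 ≡ 6; y = λ·(8 - 6) - 9 ≡ 1. → (6, 1)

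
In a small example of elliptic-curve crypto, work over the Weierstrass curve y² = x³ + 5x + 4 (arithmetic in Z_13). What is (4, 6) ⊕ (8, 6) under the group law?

(4, 6) + (8, 6). λ = (6 - 6)/(8 - 4) ≡ 0/4 mod 13. 4⁻¹ ≡ 10 (mod 13), so λ ≡ 0.
  x = λ² - 4 - 8 = 0 - 12 ≡ 1; y = λ·(4 - 1) - 6 ≡ 7. → (1, 7)

(1, 7)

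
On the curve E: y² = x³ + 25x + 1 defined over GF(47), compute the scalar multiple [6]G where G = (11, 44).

(2, 23)

Repeated addition: build up to 6G.
2G: tangent at (11, 44): λ = (3·11² + 25)/(2·44) ≡ 12/41. 41⁻¹ ≡ 39 (mod 47), so λ ≡ 12·39 ≡ 45.
  x = λ² - 11 - 11 = 2025 - 22 ≡ 29; y = λ·(11 - 29) - 44 ≡ 39. → (29, 39)
3G: (29, 39) + (11, 44). λ = (44 - 39)/(11 - 29) ≡ 5/29 mod 47. 29⁻¹ ≡ 13 (mod 47), so λ ≡ 18.
  x = λ² - 29 - 11 = 324 - 40 ≡ 2; y = λ·(29 - 2) - 39 ≡ 24. → (2, 24)
4G: (2, 24) + (11, 44). λ = (44 - 24)/(11 - 2) ≡ 20/9 mod 47. 9⁻¹ ≡ 21 (mod 47), so λ ≡ 44.
  x = λ² - 2 - 11 = 1936 - 13 ≡ 43; y = λ·(2 - 43) - 24 ≡ 5. → (43, 5)
5G: (43, 5) + (11, 44). λ = (44 - 5)/(11 - 43) ≡ 39/15 mod 47. 15⁻¹ ≡ 22 (mod 47) since 15·22 = 330 ≡ 1, so λ ≡ 12.
  x = λ² - 43 - 11 = 144 - 54 ≡ 43; y = λ·(43 - 43) - 5 ≡ 42. → (43, 42)
6G: (43, 42) + (11, 44). λ = (44 - 42)/(11 - 43) ≡ 2/15 mod 47. 15⁻¹ ≡ 22 (mod 47), so λ ≡ 44.
  x = λ² - 43 - 11 = 1936 - 54 ≡ 2; y = λ·(43 - 2) - 42 ≡ 23. → (2, 23)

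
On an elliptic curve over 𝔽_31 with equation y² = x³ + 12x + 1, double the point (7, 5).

tangent at (7, 5): λ = (3·7² + 12)/(2·5) ≡ 4/10. 10⁻¹ ≡ 28 (mod 31), so λ ≡ 4·28 ≡ 19.
  x = λ² - 7 - 7 = 361 - 14 ≡ 6; y = λ·(7 - 6) - 5 ≡ 14. → (6, 14)

(6, 14)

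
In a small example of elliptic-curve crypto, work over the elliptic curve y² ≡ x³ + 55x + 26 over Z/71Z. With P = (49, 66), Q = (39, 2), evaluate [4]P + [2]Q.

First 4P:
Repeated addition: build up to 4P.
2P: tangent at (49, 66): λ = (3·49² + 55)/(2·66) ≡ 16/61. 61⁻¹ ≡ 7 (mod 71) since 61·7 = 427 ≡ 1, so λ ≡ 16·7 ≡ 41.
  x = λ² - 49 - 49 = 1681 - 98 ≡ 21; y = λ·(49 - 21) - 66 ≡ 17. → (21, 17)
3P: (21, 17) + (49, 66). λ = (66 - 17)/(49 - 21) ≡ 49/28 mod 71. 28⁻¹ ≡ 33 (mod 71) since 28·33 = 924 ≡ 1, so λ ≡ 55.
  x = λ² - 21 - 49 = 3025 - 70 ≡ 44; y = λ·(21 - 44) - 17 ≡ 67. → (44, 67)
4P: (44, 67) + (49, 66). λ = (66 - 67)/(49 - 44) ≡ 70/5 mod 71. 5⁻¹ ≡ 57 (mod 71), so λ ≡ 14.
  x = λ² - 44 - 49 = 196 - 93 ≡ 32; y = λ·(44 - 32) - 67 ≡ 30. → (32, 30)
4P = (32, 30).
Next 2Q:
Repeated addition: build up to 2Q.
2Q: tangent at (39, 2): λ = (3·39² + 55)/(2·2) ≡ 3/4. 4⁻¹ ≡ 18 (mod 71), so λ ≡ 3·18 ≡ 54.
  x = λ² - 39 - 39 = 2916 - 78 ≡ 69; y = λ·(39 - 69) - 2 ≡ 11. → (69, 11)
2Q = (69, 11).
Finally 4P + 2Q:
(32, 30) + (69, 11). λ = (11 - 30)/(69 - 32) ≡ 52/37 mod 71. 37⁻¹ ≡ 48 (mod 71), so λ ≡ 11.
  x = λ² - 32 - 69 = 121 - 101 ≡ 20; y = λ·(32 - 20) - 30 ≡ 31. → (20, 31)

(20, 31)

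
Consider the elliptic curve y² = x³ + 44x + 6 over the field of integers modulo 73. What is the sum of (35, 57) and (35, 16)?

O

The two points share x = 35 and their y-coordinates satisfy 57 + 16 ≡ 0 (mod 73), so they are inverses. Their sum is the point at infinity.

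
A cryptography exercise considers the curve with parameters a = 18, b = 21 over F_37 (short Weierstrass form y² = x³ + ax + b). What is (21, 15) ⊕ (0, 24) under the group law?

(21, 15) + (0, 24). λ = (24 - 15)/(0 - 21) ≡ 9/16 mod 37. 16⁻¹ ≡ 7 (mod 37), so λ ≡ 26.
  x = λ² - 21 - 0 = 676 - 21 ≡ 26; y = λ·(21 - 26) - 15 ≡ 3. → (26, 3)

(26, 3)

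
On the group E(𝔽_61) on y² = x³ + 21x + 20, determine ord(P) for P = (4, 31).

2P: tangent at (4, 31): λ = (3·4² + 21)/(2·31) ≡ 8/1. 1⁻¹ ≡ 1 (mod 61), so λ ≡ 8·1 ≡ 8.
  x = λ² - 4 - 4 = 64 - 8 ≡ 56; y = λ·(4 - 56) - 31 ≡ 41. → (56, 41)
3P: (56, 41) + (4, 31). λ = (31 - 41)/(4 - 56) ≡ 51/9 mod 61. 9⁻¹ ≡ 34 (mod 61) since 9·34 = 306 ≡ 1, so λ ≡ 26.
  x = λ² - 56 - 4 = 676 - 60 ≡ 6; y = λ·(56 - 6) - 41 ≡ 39. → (6, 39)
4P: (6, 39) + (4, 31). λ = (31 - 39)/(4 - 6) ≡ 53/59 mod 61. 59⁻¹ ≡ 30 (mod 61), so λ ≡ 4.
  x = λ² - 6 - 4 = 16 - 10 ≡ 6; y = λ·(6 - 6) - 39 ≡ 22. → (6, 22)
5P: (6, 22) + (4, 31). λ = (31 - 22)/(4 - 6) ≡ 9/59 mod 61. 59⁻¹ ≡ 30 (mod 61), so λ ≡ 26.
  x = λ² - 6 - 4 = 676 - 10 ≡ 56; y = λ·(6 - 56) - 22 ≡ 20. → (56, 20)
6P: (56, 20) + (4, 31). λ = (31 - 20)/(4 - 56) ≡ 11/9 mod 61. 9⁻¹ ≡ 34 (mod 61), so λ ≡ 8.
  x = λ² - 56 - 4 = 64 - 60 ≡ 4; y = λ·(56 - 4) - 20 ≡ 30. → (4, 30)
7P: (4, 30) + (4, 31): same x and y₁ ≡ -y₂, so the sum is 𝒪.
7P = 𝒪, so the order is 7.

7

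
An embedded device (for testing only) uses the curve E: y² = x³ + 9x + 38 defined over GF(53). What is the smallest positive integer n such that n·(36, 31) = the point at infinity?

2P: tangent at (36, 31): λ = (3·36² + 9)/(2·31) ≡ 28/9. 9⁻¹ ≡ 6 (mod 53), so λ ≡ 28·6 ≡ 9.
  x = λ² - 36 - 36 = 81 - 72 ≡ 9; y = λ·(36 - 9) - 31 ≡ 0. → (9, 0)
3P: (9, 0) + (36, 31). λ = (31 - 0)/(36 - 9) ≡ 31/27 mod 53. 27⁻¹ ≡ 2 (mod 53), so λ ≡ 9.
  x = λ² - 9 - 36 = 81 - 45 ≡ 36; y = λ·(9 - 36) - 0 ≡ 22. → (36, 22)
4P: (36, 22) + (36, 31): same x and y₁ ≡ -y₂, so the sum is the point at infinity.
4P = the point at infinity, so the order is 4.

4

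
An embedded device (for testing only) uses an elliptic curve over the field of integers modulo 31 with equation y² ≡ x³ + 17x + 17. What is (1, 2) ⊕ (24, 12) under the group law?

(25, 28)

(1, 2) + (24, 12). λ = (12 - 2)/(24 - 1) ≡ 10/23 mod 31. 23⁻¹ ≡ 27 (mod 31), so λ ≡ 22.
  x = λ² - 1 - 24 = 484 - 25 ≡ 25; y = λ·(1 - 25) - 2 ≡ 28. → (25, 28)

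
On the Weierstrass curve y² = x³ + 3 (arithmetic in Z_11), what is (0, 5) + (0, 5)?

(0, 6)

tangent at (0, 5): λ = (3·0² + 0)/(2·5) ≡ 0/10. 10⁻¹ ≡ 10 (mod 11), so λ ≡ 0·10 ≡ 0.
  x = λ² - 0 - 0 = 0 - 0 ≡ 0; y = λ·(0 - 0) - 5 ≡ 6. → (0, 6)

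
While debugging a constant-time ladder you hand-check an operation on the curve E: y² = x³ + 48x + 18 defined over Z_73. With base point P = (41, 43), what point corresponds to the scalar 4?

(13, 24)

Repeated addition: build up to 4P.
2P: tangent at (41, 43): λ = (3·41² + 48)/(2·43) ≡ 54/13. 13⁻¹ ≡ 45 (mod 73), so λ ≡ 54·45 ≡ 21.
  x = λ² - 41 - 41 = 441 - 82 ≡ 67; y = λ·(41 - 67) - 43 ≡ 68. → (67, 68)
3P: (67, 68) + (41, 43). λ = (43 - 68)/(41 - 67) ≡ 48/47 mod 73. 47⁻¹ ≡ 14 (mod 73), so λ ≡ 15.
  x = λ² - 67 - 41 = 225 - 108 ≡ 44; y = λ·(67 - 44) - 68 ≡ 58. → (44, 58)
4P: (44, 58) + (41, 43). λ = (43 - 58)/(41 - 44) ≡ 58/70 mod 73. 70⁻¹ ≡ 24 (mod 73), so λ ≡ 5.
  x = λ² - 44 - 41 = 25 - 85 ≡ 13; y = λ·(44 - 13) - 58 ≡ 24. → (13, 24)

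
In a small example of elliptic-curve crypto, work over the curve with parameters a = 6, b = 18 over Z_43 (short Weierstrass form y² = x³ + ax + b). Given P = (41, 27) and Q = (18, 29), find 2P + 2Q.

(19, 5)

First 2P:
Repeated addition: build up to 2P.
2P: tangent at (41, 27): λ = (3·41² + 6)/(2·27) ≡ 18/11. 11⁻¹ ≡ 4 (mod 43), so λ ≡ 18·4 ≡ 29.
  x = λ² - 41 - 41 = 841 - 82 ≡ 28; y = λ·(41 - 28) - 27 ≡ 6. → (28, 6)
2P = (28, 6).
Next 2Q:
Repeated addition: build up to 2Q.
2Q: tangent at (18, 29): λ = (3·18² + 6)/(2·29) ≡ 32/15. 15⁻¹ ≡ 23 (mod 43) since 15·23 = 345 ≡ 1, so λ ≡ 32·23 ≡ 5.
  x = λ² - 18 - 18 = 25 - 36 ≡ 32; y = λ·(18 - 32) - 29 ≡ 30. → (32, 30)
2Q = (32, 30).
Finally 2P + 2Q:
(28, 6) + (32, 30). λ = (30 - 6)/(32 - 28) ≡ 24/4 mod 43. 4⁻¹ ≡ 11 (mod 43) since 4·11 = 44 ≡ 1, so λ ≡ 6.
  x = λ² - 28 - 32 = 36 - 60 ≡ 19; y = λ·(28 - 19) - 6 ≡ 5. → (19, 5)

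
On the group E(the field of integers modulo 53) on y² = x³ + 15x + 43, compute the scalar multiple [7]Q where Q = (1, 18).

(31, 47)

Repeated addition: build up to 7Q.
2Q: tangent at (1, 18): λ = (3·1² + 15)/(2·18) ≡ 18/36. 36⁻¹ ≡ 28 (mod 53), so λ ≡ 18·28 ≡ 27.
  x = λ² - 1 - 1 = 729 - 2 ≡ 38; y = λ·(1 - 38) - 18 ≡ 43. → (38, 43)
3Q: (38, 43) + (1, 18). λ = (18 - 43)/(1 - 38) ≡ 28/16 mod 53. 16⁻¹ ≡ 10 (mod 53) since 16·10 = 160 ≡ 1, so λ ≡ 15.
  x = λ² - 38 - 1 = 225 - 39 ≡ 27; y = λ·(38 - 27) - 43 ≡ 16. → (27, 16)
4Q: (27, 16) + (1, 18). λ = (18 - 16)/(1 - 27) ≡ 2/27 mod 53. 27⁻¹ ≡ 2 (mod 53) since 27·2 = 54 ≡ 1, so λ ≡ 4.
  x = λ² - 27 - 1 = 16 - 28 ≡ 41; y = λ·(27 - 41) - 16 ≡ 34. → (41, 34)
5Q: (41, 34) + (1, 18). λ = (18 - 34)/(1 - 41) ≡ 37/13 mod 53. 13⁻¹ ≡ 49 (mod 53), so λ ≡ 11.
  x = λ² - 41 - 1 = 121 - 42 ≡ 26; y = λ·(41 - 26) - 34 ≡ 25. → (26, 25)
6Q: (26, 25) + (1, 18). λ = (18 - 25)/(1 - 26) ≡ 46/28 mod 53. 28⁻¹ ≡ 36 (mod 53), so λ ≡ 13.
  x = λ² - 26 - 1 = 169 - 27 ≡ 36; y = λ·(26 - 36) - 25 ≡ 4. → (36, 4)
7Q: (36, 4) + (1, 18). λ = (18 - 4)/(1 - 36) ≡ 14/18 mod 53. 18⁻¹ ≡ 3 (mod 53) since 18·3 = 54 ≡ 1, so λ ≡ 42.
  x = λ² - 36 - 1 = 1764 - 37 ≡ 31; y = λ·(36 - 31) - 4 ≡ 47. → (31, 47)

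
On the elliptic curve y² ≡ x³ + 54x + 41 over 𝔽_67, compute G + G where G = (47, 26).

tangent at (47, 26): λ = (3·47² + 54)/(2·26) ≡ 48/52. 52⁻¹ ≡ 58 (mod 67), so λ ≡ 48·58 ≡ 37.
  x = λ² - 47 - 47 = 1369 - 94 ≡ 2; y = λ·(47 - 2) - 26 ≡ 31. → (2, 31)

(2, 31)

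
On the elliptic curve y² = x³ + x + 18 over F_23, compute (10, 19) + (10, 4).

The two points share x = 10 and their y-coordinates satisfy 19 + 4 ≡ 0 (mod 23), so they are inverses. Their sum is O.

O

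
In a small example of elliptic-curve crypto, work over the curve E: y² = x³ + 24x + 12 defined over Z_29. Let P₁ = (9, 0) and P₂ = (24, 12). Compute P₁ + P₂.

(9, 0) + (24, 12). λ = (12 - 0)/(24 - 9) ≡ 12/15 mod 29. 15⁻¹ ≡ 2 (mod 29) since 15·2 = 30 ≡ 1, so λ ≡ 24.
  x = λ² - 9 - 24 = 576 - 33 ≡ 21; y = λ·(9 - 21) - 0 ≡ 2. → (21, 2)

(21, 2)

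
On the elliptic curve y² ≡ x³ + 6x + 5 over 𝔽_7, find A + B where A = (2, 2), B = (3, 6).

(4, 4)

(2, 2) + (3, 6). λ = (6 - 2)/(3 - 2) ≡ 4/1 mod 7. 1⁻¹ ≡ 1 (mod 7), so λ ≡ 4.
  x = λ² - 2 - 3 = 16 - 5 ≡ 4; y = λ·(2 - 4) - 2 ≡ 4. → (4, 4)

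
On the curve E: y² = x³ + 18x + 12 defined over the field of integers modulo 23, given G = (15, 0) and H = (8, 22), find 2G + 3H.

First 2G:
Repeated addition: build up to 2G.
2G: (15, 0) + (15, 0): same x and y₁ ≡ -y₂, so the sum is O.
2G = O.
Next 3H:
Repeated addition: build up to 3H.
2H: tangent at (8, 22): λ = (3·8² + 18)/(2·22) ≡ 3/21. 21⁻¹ ≡ 11 (mod 23), so λ ≡ 3·11 ≡ 10.
  x = λ² - 8 - 8 = 100 - 16 ≡ 15; y = λ·(8 - 15) - 22 ≡ 0. → (15, 0)
3H: (15, 0) + (8, 22). λ = (22 - 0)/(8 - 15) ≡ 22/16 mod 23. 16⁻¹ ≡ 13 (mod 23), so λ ≡ 10.
  x = λ² - 15 - 8 = 100 - 23 ≡ 8; y = λ·(15 - 8) - 0 ≡ 1. → (8, 1)
3H = (8, 1).
Finally 2G + 3H:
O + (8, 1) = (8, 1) (identity).

(8, 1)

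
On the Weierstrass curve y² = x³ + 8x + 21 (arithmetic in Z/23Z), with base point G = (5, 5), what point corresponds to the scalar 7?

Repeated addition: build up to 7G.
2G: tangent at (5, 5): λ = (3·5² + 8)/(2·5) ≡ 14/10. 10⁻¹ ≡ 7 (mod 23), so λ ≡ 14·7 ≡ 6.
  x = λ² - 5 - 5 = 36 - 10 ≡ 3; y = λ·(5 - 3) - 5 ≡ 7. → (3, 7)
3G: (3, 7) + (5, 5). λ = (5 - 7)/(5 - 3) ≡ 21/2 mod 23. 2⁻¹ ≡ 12 (mod 23), so λ ≡ 22.
  x = λ² - 3 - 5 = 484 - 8 ≡ 16; y = λ·(3 - 16) - 7 ≡ 6. → (16, 6)
4G: (16, 6) + (5, 5). λ = (5 - 6)/(5 - 16) ≡ 22/12 mod 23. 12⁻¹ ≡ 2 (mod 23), so λ ≡ 21.
  x = λ² - 16 - 5 = 441 - 21 ≡ 6; y = λ·(16 - 6) - 6 ≡ 20. → (6, 20)
5G: (6, 20) + (5, 5). λ = (5 - 20)/(5 - 6) ≡ 8/22 mod 23. 22⁻¹ ≡ 22 (mod 23), so λ ≡ 15.
  x = λ² - 6 - 5 = 225 - 11 ≡ 7; y = λ·(6 - 7) - 20 ≡ 11. → (7, 11)
6G: (7, 11) + (5, 5). λ = (5 - 11)/(5 - 7) ≡ 17/21 mod 23. 21⁻¹ ≡ 11 (mod 23) since 21·11 = 231 ≡ 1, so λ ≡ 3.
  x = λ² - 7 - 5 = 9 - 12 ≡ 20; y = λ·(7 - 20) - 11 ≡ 19. → (20, 19)
7G: (20, 19) + (5, 5). λ = (5 - 19)/(5 - 20) ≡ 9/8 mod 23. 8⁻¹ ≡ 3 (mod 23), so λ ≡ 4.
  x = λ² - 20 - 5 = 16 - 25 ≡ 14; y = λ·(20 - 14) - 19 ≡ 5. → (14, 5)

(14, 5)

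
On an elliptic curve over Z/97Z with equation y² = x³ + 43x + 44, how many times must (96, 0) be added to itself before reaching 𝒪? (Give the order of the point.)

2

2P: (96, 0) + (96, 0): same x and y₁ ≡ -y₂, so the sum is 𝒪.
2P = 𝒪, so the order is 2.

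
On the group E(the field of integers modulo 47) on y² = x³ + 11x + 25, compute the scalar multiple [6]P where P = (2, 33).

(17, 7)

Double-and-add on 6 = (110)₂. Start with P = (2, 33) for the leading 1-bit.
double: tangent at (2, 33): λ = (3·2² + 11)/(2·33) ≡ 23/19. 19⁻¹ ≡ 5 (mod 47), so λ ≡ 23·5 ≡ 21.
  x = λ² - 2 - 2 = 441 - 4 ≡ 14; y = λ·(2 - 14) - 33 ≡ 44. → (14, 44)
add P: (14, 44) + (2, 33). λ = (33 - 44)/(2 - 14) ≡ 36/35 mod 47. 35⁻¹ ≡ 43 (mod 47), so λ ≡ 44.
  x = λ² - 14 - 2 = 1936 - 16 ≡ 40; y = λ·(14 - 40) - 44 ≡ 34. → (40, 34)
double: tangent at (40, 34): λ = (3·40² + 11)/(2·34) ≡ 17/21. 21⁻¹ ≡ 9 (mod 47), so λ ≡ 17·9 ≡ 12.
  x = λ² - 40 - 40 = 144 - 80 ≡ 17; y = λ·(40 - 17) - 34 ≡ 7. → (17, 7)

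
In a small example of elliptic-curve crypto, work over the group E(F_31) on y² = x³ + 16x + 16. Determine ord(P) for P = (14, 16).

5

2P: tangent at (14, 16): λ = (3·14² + 16)/(2·16) ≡ 15/1. 1⁻¹ ≡ 1 (mod 31), so λ ≡ 15·1 ≡ 15.
  x = λ² - 14 - 14 = 225 - 28 ≡ 11; y = λ·(14 - 11) - 16 ≡ 29. → (11, 29)
3P: (11, 29) + (14, 16). λ = (16 - 29)/(14 - 11) ≡ 18/3 mod 31. 3⁻¹ ≡ 21 (mod 31), so λ ≡ 6.
  x = λ² - 11 - 14 = 36 - 25 ≡ 11; y = λ·(11 - 11) - 29 ≡ 2. → (11, 2)
4P: (11, 2) + (14, 16). λ = (16 - 2)/(14 - 11) ≡ 14/3 mod 31. 3⁻¹ ≡ 21 (mod 31), so λ ≡ 15.
  x = λ² - 11 - 14 = 225 - 25 ≡ 14; y = λ·(11 - 14) - 2 ≡ 15. → (14, 15)
5P: (14, 15) + (14, 16): same x and y₁ ≡ -y₂, so the sum is O.
5P = O, so the order is 5.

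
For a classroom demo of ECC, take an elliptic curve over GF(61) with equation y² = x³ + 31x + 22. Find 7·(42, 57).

Write P = (42, 57).
Double-and-add on 7 = (111)₂. Start with P = (42, 57) for the leading 1-bit.
double: tangent at (42, 57): λ = (3·42² + 31)/(2·57) ≡ 16/53. 53⁻¹ ≡ 38 (mod 61) since 53·38 = 2014 ≡ 1, so λ ≡ 16·38 ≡ 59.
  x = λ² - 42 - 42 = 3481 - 84 ≡ 42; y = λ·(42 - 42) - 57 ≡ 4. → (42, 4)
add P: (42, 4) + (42, 57): same x and y₁ ≡ -y₂, so the sum is the point at infinity.
double: the point at infinity + the point at infinity = the point at infinity (identity).
add P: the point at infinity + (42, 57) = (42, 57) (identity).

(42, 57)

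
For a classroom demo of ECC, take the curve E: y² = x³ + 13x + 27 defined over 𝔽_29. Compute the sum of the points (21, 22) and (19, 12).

(14, 13)

(21, 22) + (19, 12). λ = (12 - 22)/(19 - 21) ≡ 19/27 mod 29. 27⁻¹ ≡ 14 (mod 29) since 27·14 = 378 ≡ 1, so λ ≡ 5.
  x = λ² - 21 - 19 = 25 - 40 ≡ 14; y = λ·(21 - 14) - 22 ≡ 13. → (14, 13)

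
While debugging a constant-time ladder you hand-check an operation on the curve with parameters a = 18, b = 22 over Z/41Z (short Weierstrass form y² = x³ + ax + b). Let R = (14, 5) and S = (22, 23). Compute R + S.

(28, 25)

(14, 5) + (22, 23). λ = (23 - 5)/(22 - 14) ≡ 18/8 mod 41. 8⁻¹ ≡ 36 (mod 41), so λ ≡ 33.
  x = λ² - 14 - 22 = 1089 - 36 ≡ 28; y = λ·(14 - 28) - 5 ≡ 25. → (28, 25)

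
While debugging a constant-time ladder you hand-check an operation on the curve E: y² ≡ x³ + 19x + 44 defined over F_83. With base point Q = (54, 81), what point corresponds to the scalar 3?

Repeated addition: build up to 3Q.
2Q: tangent at (54, 81): λ = (3·54² + 19)/(2·81) ≡ 52/79. 79⁻¹ ≡ 62 (mod 83) since 79·62 = 4898 ≡ 1, so λ ≡ 52·62 ≡ 70.
  x = λ² - 54 - 54 = 4900 - 108 ≡ 61; y = λ·(54 - 61) - 81 ≡ 10. → (61, 10)
3Q: (61, 10) + (54, 81). λ = (81 - 10)/(54 - 61) ≡ 71/76 mod 83. 76⁻¹ ≡ 71 (mod 83), so λ ≡ 61.
  x = λ² - 61 - 54 = 3721 - 115 ≡ 37; y = λ·(61 - 37) - 10 ≡ 43. → (37, 43)

(37, 43)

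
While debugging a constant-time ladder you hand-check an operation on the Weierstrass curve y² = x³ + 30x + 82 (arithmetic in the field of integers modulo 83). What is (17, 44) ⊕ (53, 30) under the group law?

(38, 61)

(17, 44) + (53, 30). λ = (30 - 44)/(53 - 17) ≡ 69/36 mod 83. 36⁻¹ ≡ 30 (mod 83), so λ ≡ 78.
  x = λ² - 17 - 53 = 6084 - 70 ≡ 38; y = λ·(17 - 38) - 44 ≡ 61. → (38, 61)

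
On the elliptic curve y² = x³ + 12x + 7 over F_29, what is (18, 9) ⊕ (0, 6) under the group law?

(7, 17)

(18, 9) + (0, 6). λ = (6 - 9)/(0 - 18) ≡ 26/11 mod 29. 11⁻¹ ≡ 8 (mod 29) since 11·8 = 88 ≡ 1, so λ ≡ 5.
  x = λ² - 18 - 0 = 25 - 18 ≡ 7; y = λ·(18 - 7) - 9 ≡ 17. → (7, 17)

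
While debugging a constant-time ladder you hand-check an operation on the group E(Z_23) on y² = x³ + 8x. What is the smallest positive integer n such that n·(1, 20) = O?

2P: tangent at (1, 20): λ = (3·1² + 8)/(2·20) ≡ 11/17. 17⁻¹ ≡ 19 (mod 23) since 17·19 = 323 ≡ 1, so λ ≡ 11·19 ≡ 2.
  x = λ² - 1 - 1 = 4 - 2 ≡ 2; y = λ·(1 - 2) - 20 ≡ 1. → (2, 1)
3P: (2, 1) + (1, 20). λ = (20 - 1)/(1 - 2) ≡ 19/22 mod 23. 22⁻¹ ≡ 22 (mod 23), so λ ≡ 4.
  x = λ² - 2 - 1 = 16 - 3 ≡ 13; y = λ·(2 - 13) - 1 ≡ 1. → (13, 1)
4P: (13, 1) + (1, 20). λ = (20 - 1)/(1 - 13) ≡ 19/11 mod 23. 11⁻¹ ≡ 21 (mod 23), so λ ≡ 8.
  x = λ² - 13 - 1 = 64 - 14 ≡ 4; y = λ·(13 - 4) - 1 ≡ 2. → (4, 2)
5P: (4, 2) + (1, 20). λ = (20 - 2)/(1 - 4) ≡ 18/20 mod 23. 20⁻¹ ≡ 15 (mod 23), so λ ≡ 17.
  x = λ² - 4 - 1 = 289 - 5 ≡ 8; y = λ·(4 - 8) - 2 ≡ 22. → (8, 22)
6P: (8, 22) + (1, 20). λ = (20 - 22)/(1 - 8) ≡ 21/16 mod 23. 16⁻¹ ≡ 13 (mod 23) since 16·13 = 208 ≡ 1, so λ ≡ 20.
  x = λ² - 8 - 1 = 400 - 9 ≡ 0; y = λ·(8 - 0) - 22 ≡ 0. → (0, 0)
7P: (0, 0) + (1, 20). λ = (20 - 0)/(1 - 0) ≡ 20/1 mod 23. 1⁻¹ ≡ 1 (mod 23) since 1·1 = 1 ≡ 1, so λ ≡ 20.
  x = λ² - 0 - 1 = 400 - 1 ≡ 8; y = λ·(0 - 8) - 0 ≡ 1. → (8, 1)
8P: (8, 1) + (1, 20). λ = (20 - 1)/(1 - 8) ≡ 19/16 mod 23. 16⁻¹ ≡ 13 (mod 23) since 16·13 = 208 ≡ 1, so λ ≡ 17.
  x = λ² - 8 - 1 = 289 - 9 ≡ 4; y = λ·(8 - 4) - 1 ≡ 21. → (4, 21)
9P: (4, 21) + (1, 20). λ = (20 - 21)/(1 - 4) ≡ 22/20 mod 23. 20⁻¹ ≡ 15 (mod 23), so λ ≡ 8.
  x = λ² - 4 - 1 = 64 - 5 ≡ 13; y = λ·(4 - 13) - 21 ≡ 22. → (13, 22)
10P: (13, 22) + (1, 20). λ = (20 - 22)/(1 - 13) ≡ 21/11 mod 23. 11⁻¹ ≡ 21 (mod 23), so λ ≡ 4.
  x = λ² - 13 - 1 = 16 - 14 ≡ 2; y = λ·(13 - 2) - 22 ≡ 22. → (2, 22)
11P: (2, 22) + (1, 20). λ = (20 - 22)/(1 - 2) ≡ 21/22 mod 23. 22⁻¹ ≡ 22 (mod 23), so λ ≡ 2.
  x = λ² - 2 - 1 = 4 - 3 ≡ 1; y = λ·(2 - 1) - 22 ≡ 3. → (1, 3)
12P: (1, 3) + (1, 20): same x and y₁ ≡ -y₂, so the sum is O.
12P = O, so the order is 12.

12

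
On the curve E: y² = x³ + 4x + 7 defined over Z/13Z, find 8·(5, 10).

Write P = (5, 10).
Double-and-add on 8 = (1000)₂. Start with P = (5, 10) for the leading 1-bit.
double: tangent at (5, 10): λ = (3·5² + 4)/(2·10) ≡ 1/7. 7⁻¹ ≡ 2 (mod 13) since 7·2 = 14 ≡ 1, so λ ≡ 1·2 ≡ 2.
  x = λ² - 5 - 5 = 4 - 10 ≡ 7; y = λ·(5 - 7) - 10 ≡ 12. → (7, 12)
double: tangent at (7, 12): λ = (3·7² + 4)/(2·12) ≡ 8/11. 11⁻¹ ≡ 6 (mod 13) since 11·6 = 66 ≡ 1, so λ ≡ 8·6 ≡ 9.
  x = λ² - 7 - 7 = 81 - 14 ≡ 2; y = λ·(7 - 2) - 12 ≡ 7. → (2, 7)
double: tangent at (2, 7): λ = (3·2² + 4)/(2·7) ≡ 3/1. 1⁻¹ ≡ 1 (mod 13) since 1·1 = 1 ≡ 1, so λ ≡ 3·1 ≡ 3.
  x = λ² - 2 - 2 = 9 - 4 ≡ 5; y = λ·(2 - 5) - 7 ≡ 10. → (5, 10)

(5, 10)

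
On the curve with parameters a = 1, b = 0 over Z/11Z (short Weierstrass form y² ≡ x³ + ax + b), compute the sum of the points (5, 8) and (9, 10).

(0, 0)

(5, 8) + (9, 10). λ = (10 - 8)/(9 - 5) ≡ 2/4 mod 11. 4⁻¹ ≡ 3 (mod 11), so λ ≡ 6.
  x = λ² - 5 - 9 = 36 - 14 ≡ 0; y = λ·(5 - 0) - 8 ≡ 0. → (0, 0)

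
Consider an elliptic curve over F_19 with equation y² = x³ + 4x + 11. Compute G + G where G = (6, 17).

(12, 18)

tangent at (6, 17): λ = (3·6² + 4)/(2·17) ≡ 17/15. 15⁻¹ ≡ 14 (mod 19), so λ ≡ 17·14 ≡ 10.
  x = λ² - 6 - 6 = 100 - 12 ≡ 12; y = λ·(6 - 12) - 17 ≡ 18. → (12, 18)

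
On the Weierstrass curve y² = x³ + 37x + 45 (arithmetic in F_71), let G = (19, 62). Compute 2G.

tangent at (19, 62): λ = (3·19² + 37)/(2·62) ≡ 55/53. 53⁻¹ ≡ 67 (mod 71), so λ ≡ 55·67 ≡ 64.
  x = λ² - 19 - 19 = 4096 - 38 ≡ 11; y = λ·(19 - 11) - 62 ≡ 24. → (11, 24)

(11, 24)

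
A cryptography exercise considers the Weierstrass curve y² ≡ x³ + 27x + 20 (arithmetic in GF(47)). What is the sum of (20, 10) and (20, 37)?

O

The two points share x = 20 and their y-coordinates satisfy 10 + 37 ≡ 0 (mod 47), so they are inverses. Their sum is ∞.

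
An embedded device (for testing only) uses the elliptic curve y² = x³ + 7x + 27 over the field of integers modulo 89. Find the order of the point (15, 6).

2P: tangent at (15, 6): λ = (3·15² + 7)/(2·6) ≡ 59/12. 12⁻¹ ≡ 52 (mod 89), so λ ≡ 59·52 ≡ 42.
  x = λ² - 15 - 15 = 1764 - 30 ≡ 43; y = λ·(15 - 43) - 6 ≡ 64. → (43, 64)
3P: (43, 64) + (15, 6). λ = (6 - 64)/(15 - 43) ≡ 31/61 mod 89. 61⁻¹ ≡ 54 (mod 89), so λ ≡ 72.
  x = λ² - 43 - 15 = 5184 - 58 ≡ 53; y = λ·(43 - 53) - 64 ≡ 17. → (53, 17)
4P: (53, 17) + (15, 6). λ = (6 - 17)/(15 - 53) ≡ 78/51 mod 89. 51⁻¹ ≡ 7 (mod 89) since 51·7 = 357 ≡ 1, so λ ≡ 12.
  x = λ² - 53 - 15 = 144 - 68 ≡ 76; y = λ·(53 - 76) - 17 ≡ 63. → (76, 63)
5P: (76, 63) + (15, 6). λ = (6 - 63)/(15 - 76) ≡ 32/28 mod 89. 28⁻¹ ≡ 35 (mod 89), so λ ≡ 52.
  x = λ² - 76 - 15 = 2704 - 91 ≡ 32; y = λ·(76 - 32) - 63 ≡ 0. → (32, 0)
6P: (32, 0) + (15, 6). λ = (6 - 0)/(15 - 32) ≡ 6/72 mod 89. 72⁻¹ ≡ 68 (mod 89), so λ ≡ 52.
  x = λ² - 32 - 15 = 2704 - 47 ≡ 76; y = λ·(32 - 76) - 0 ≡ 26. → (76, 26)
7P: (76, 26) + (15, 6). λ = (6 - 26)/(15 - 76) ≡ 69/28 mod 89. 28⁻¹ ≡ 35 (mod 89), so λ ≡ 12.
  x = λ² - 76 - 15 = 144 - 91 ≡ 53; y = λ·(76 - 53) - 26 ≡ 72. → (53, 72)
8P: (53, 72) + (15, 6). λ = (6 - 72)/(15 - 53) ≡ 23/51 mod 89. 51⁻¹ ≡ 7 (mod 89) since 51·7 = 357 ≡ 1, so λ ≡ 72.
  x = λ² - 53 - 15 = 5184 - 68 ≡ 43; y = λ·(53 - 43) - 72 ≡ 25. → (43, 25)
9P: (43, 25) + (15, 6). λ = (6 - 25)/(15 - 43) ≡ 70/61 mod 89. 61⁻¹ ≡ 54 (mod 89), so λ ≡ 42.
  x = λ² - 43 - 15 = 1764 - 58 ≡ 15; y = λ·(43 - 15) - 25 ≡ 83. → (15, 83)
10P: (15, 83) + (15, 6): same x and y₁ ≡ -y₂, so the sum is ∞.
10P = ∞, so the order is 10.

10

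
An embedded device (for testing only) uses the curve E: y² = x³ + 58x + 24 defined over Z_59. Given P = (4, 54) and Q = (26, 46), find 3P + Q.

First 3P:
Repeated addition: build up to 3P.
2P: tangent at (4, 54): λ = (3·4² + 58)/(2·54) ≡ 47/49. 49⁻¹ ≡ 53 (mod 59), so λ ≡ 47·53 ≡ 13.
  x = λ² - 4 - 4 = 169 - 8 ≡ 43; y = λ·(4 - 43) - 54 ≡ 29. → (43, 29)
3P: (43, 29) + (4, 54). λ = (54 - 29)/(4 - 43) ≡ 25/20 mod 59. 20⁻¹ ≡ 3 (mod 59) since 20·3 = 60 ≡ 1, so λ ≡ 16.
  x = λ² - 43 - 4 = 256 - 47 ≡ 32; y = λ·(43 - 32) - 29 ≡ 29. → (32, 29)
3P = (32, 29).
Finally 3P + Q:
(32, 29) + (26, 46). λ = (46 - 29)/(26 - 32) ≡ 17/53 mod 59. 53⁻¹ ≡ 49 (mod 59) since 53·49 = 2597 ≡ 1, so λ ≡ 7.
  x = λ² - 32 - 26 = 49 - 58 ≡ 50; y = λ·(32 - 50) - 29 ≡ 22. → (50, 22)

(50, 22)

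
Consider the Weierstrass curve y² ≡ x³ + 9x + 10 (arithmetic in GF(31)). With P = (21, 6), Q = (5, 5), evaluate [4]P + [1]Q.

(30, 0)

First 4P:
Repeated addition: build up to 4P.
2P: tangent at (21, 6): λ = (3·21² + 9)/(2·6) ≡ 30/12. 12⁻¹ ≡ 13 (mod 31) since 12·13 = 156 ≡ 1, so λ ≡ 30·13 ≡ 18.
  x = λ² - 21 - 21 = 324 - 42 ≡ 3; y = λ·(21 - 3) - 6 ≡ 8. → (3, 8)
3P: (3, 8) + (21, 6). λ = (6 - 8)/(21 - 3) ≡ 29/18 mod 31. 18⁻¹ ≡ 19 (mod 31), so λ ≡ 24.
  x = λ² - 3 - 21 = 576 - 24 ≡ 25; y = λ·(3 - 25) - 8 ≡ 22. → (25, 22)
4P: (25, 22) + (21, 6). λ = (6 - 22)/(21 - 25) ≡ 15/27 mod 31. 27⁻¹ ≡ 23 (mod 31) since 27·23 = 621 ≡ 1, so λ ≡ 4.
  x = λ² - 25 - 21 = 16 - 46 ≡ 1; y = λ·(25 - 1) - 22 ≡ 12. → (1, 12)
4P = (1, 12).
Finally 4P + Q:
(1, 12) + (5, 5). λ = (5 - 12)/(5 - 1) ≡ 24/4 mod 31. 4⁻¹ ≡ 8 (mod 31), so λ ≡ 6.
  x = λ² - 1 - 5 = 36 - 6 ≡ 30; y = λ·(1 - 30) - 12 ≡ 0. → (30, 0)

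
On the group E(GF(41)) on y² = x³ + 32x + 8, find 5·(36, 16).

(39, 10)

Write G = (36, 16).
Repeated addition: build up to 5G.
2G: tangent at (36, 16): λ = (3·36² + 32)/(2·16) ≡ 25/32. 32⁻¹ ≡ 9 (mod 41), so λ ≡ 25·9 ≡ 20.
  x = λ² - 36 - 36 = 400 - 72 ≡ 0; y = λ·(36 - 0) - 16 ≡ 7. → (0, 7)
3G: (0, 7) + (36, 16). λ = (16 - 7)/(36 - 0) ≡ 9/36 mod 41. 36⁻¹ ≡ 8 (mod 41), so λ ≡ 31.
  x = λ² - 0 - 36 = 961 - 36 ≡ 23; y = λ·(0 - 23) - 7 ≡ 18. → (23, 18)
4G: (23, 18) + (36, 16). λ = (16 - 18)/(36 - 23) ≡ 39/13 mod 41. 13⁻¹ ≡ 19 (mod 41), so λ ≡ 3.
  x = λ² - 23 - 36 = 9 - 59 ≡ 32; y = λ·(23 - 32) - 18 ≡ 37. → (32, 37)
5G: (32, 37) + (36, 16). λ = (16 - 37)/(36 - 32) ≡ 20/4 mod 41. 4⁻¹ ≡ 31 (mod 41) since 4·31 = 124 ≡ 1, so λ ≡ 5.
  x = λ² - 32 - 36 = 25 - 68 ≡ 39; y = λ·(32 - 39) - 37 ≡ 10. → (39, 10)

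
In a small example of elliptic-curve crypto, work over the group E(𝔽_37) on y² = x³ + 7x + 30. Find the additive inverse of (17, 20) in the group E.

(17, 17)

-(17, 20) = (17, -20 mod 37) = (17, 17).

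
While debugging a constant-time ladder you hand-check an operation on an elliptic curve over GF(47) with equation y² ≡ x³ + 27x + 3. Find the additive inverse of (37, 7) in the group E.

(37, 40)

-(37, 7) = (37, -7 mod 47) = (37, 40).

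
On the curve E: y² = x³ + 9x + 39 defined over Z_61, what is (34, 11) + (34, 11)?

tangent at (34, 11): λ = (3·34² + 9)/(2·11) ≡ 0/22. 22⁻¹ ≡ 25 (mod 61) since 22·25 = 550 ≡ 1, so λ ≡ 0·25 ≡ 0.
  x = λ² - 34 - 34 = 0 - 68 ≡ 54; y = λ·(34 - 54) - 11 ≡ 50. → (54, 50)

(54, 50)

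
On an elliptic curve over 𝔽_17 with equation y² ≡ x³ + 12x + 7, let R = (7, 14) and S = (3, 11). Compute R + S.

(7, 14) + (3, 11). λ = (11 - 14)/(3 - 7) ≡ 14/13 mod 17. 13⁻¹ ≡ 4 (mod 17) since 13·4 = 52 ≡ 1, so λ ≡ 5.
  x = λ² - 7 - 3 = 25 - 10 ≡ 15; y = λ·(7 - 15) - 14 ≡ 14. → (15, 14)

(15, 14)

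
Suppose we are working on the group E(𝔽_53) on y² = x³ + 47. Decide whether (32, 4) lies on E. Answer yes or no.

y² = 4² ≡ 16; x³ + 0x + 47 = 32815 ≡ 8 (mod 53). 16 ≠ 8.

no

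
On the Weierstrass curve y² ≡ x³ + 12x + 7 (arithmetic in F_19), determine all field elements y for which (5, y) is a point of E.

none

x³ + 12x + 7 = 192 ≡ 2 (mod 19).
2 is a non-residue mod 19; no y exists.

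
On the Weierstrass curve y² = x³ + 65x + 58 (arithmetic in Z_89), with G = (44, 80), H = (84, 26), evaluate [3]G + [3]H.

First 3G:
Repeated addition: build up to 3G.
2G: tangent at (44, 80): λ = (3·44² + 65)/(2·80) ≡ 88/71. 71⁻¹ ≡ 84 (mod 89) since 71·84 = 5964 ≡ 1, so λ ≡ 88·84 ≡ 5.
  x = λ² - 44 - 44 = 25 - 88 ≡ 26; y = λ·(44 - 26) - 80 ≡ 10. → (26, 10)
3G: (26, 10) + (44, 80). λ = (80 - 10)/(44 - 26) ≡ 70/18 mod 89. 18⁻¹ ≡ 5 (mod 89), so λ ≡ 83.
  x = λ² - 26 - 44 = 6889 - 70 ≡ 55; y = λ·(26 - 55) - 10 ≡ 75. → (55, 75)
3G = (55, 75).
Next 3H:
Repeated addition: build up to 3H.
2H: tangent at (84, 26): λ = (3·84² + 65)/(2·26) ≡ 51/52. 52⁻¹ ≡ 12 (mod 89), so λ ≡ 51·12 ≡ 78.
  x = λ² - 84 - 84 = 6084 - 168 ≡ 42; y = λ·(84 - 42) - 26 ≡ 46. → (42, 46)
3H: (42, 46) + (84, 26). λ = (26 - 46)/(84 - 42) ≡ 69/42 mod 89. 42⁻¹ ≡ 53 (mod 89) since 42·53 = 2226 ≡ 1, so λ ≡ 8.
  x = λ² - 42 - 84 = 64 - 126 ≡ 27; y = λ·(42 - 27) - 46 ≡ 74. → (27, 74)
3H = (27, 74).
Finally 3G + 3H:
(55, 75) + (27, 74). λ = (74 - 75)/(27 - 55) ≡ 88/61 mod 89. 61⁻¹ ≡ 54 (mod 89), so λ ≡ 35.
  x = λ² - 55 - 27 = 1225 - 82 ≡ 75; y = λ·(55 - 75) - 75 ≡ 26. → (75, 26)

(75, 26)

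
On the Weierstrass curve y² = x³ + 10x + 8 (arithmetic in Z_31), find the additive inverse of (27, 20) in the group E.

-(27, 20) = (27, -20 mod 31) = (27, 11).

(27, 11)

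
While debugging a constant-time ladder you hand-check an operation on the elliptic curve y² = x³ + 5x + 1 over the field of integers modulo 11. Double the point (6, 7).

(0, 10)

tangent at (6, 7): λ = (3·6² + 5)/(2·7) ≡ 3/3. 3⁻¹ ≡ 4 (mod 11), so λ ≡ 3·4 ≡ 1.
  x = λ² - 6 - 6 = 1 - 12 ≡ 0; y = λ·(6 - 0) - 7 ≡ 10. → (0, 10)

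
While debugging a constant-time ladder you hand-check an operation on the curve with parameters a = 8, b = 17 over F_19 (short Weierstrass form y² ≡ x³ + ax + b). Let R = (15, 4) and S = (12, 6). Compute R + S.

(3, 7)

(15, 4) + (12, 6). λ = (6 - 4)/(12 - 15) ≡ 2/16 mod 19. 16⁻¹ ≡ 6 (mod 19), so λ ≡ 12.
  x = λ² - 15 - 12 = 144 - 27 ≡ 3; y = λ·(15 - 3) - 4 ≡ 7. → (3, 7)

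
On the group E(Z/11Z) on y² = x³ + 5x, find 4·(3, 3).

Write Q = (3, 3).
Repeated addition: build up to 4Q.
2Q: tangent at (3, 3): λ = (3·3² + 5)/(2·3) ≡ 10/6. 6⁻¹ ≡ 2 (mod 11) since 6·2 = 12 ≡ 1, so λ ≡ 10·2 ≡ 9.
  x = λ² - 3 - 3 = 81 - 6 ≡ 9; y = λ·(3 - 9) - 3 ≡ 9. → (9, 9)
3Q: (9, 9) + (3, 3). λ = (3 - 9)/(3 - 9) ≡ 5/5 mod 11. 5⁻¹ ≡ 9 (mod 11) since 5·9 = 45 ≡ 1, so λ ≡ 1.
  x = λ² - 9 - 3 = 1 - 12 ≡ 0; y = λ·(9 - 0) - 9 ≡ 0. → (0, 0)
4Q: (0, 0) + (3, 3). λ = (3 - 0)/(3 - 0) ≡ 3/3 mod 11. 3⁻¹ ≡ 4 (mod 11) since 3·4 = 12 ≡ 1, so λ ≡ 1.
  x = λ² - 0 - 3 = 1 - 3 ≡ 9; y = λ·(0 - 9) - 0 ≡ 2. → (9, 2)

(9, 2)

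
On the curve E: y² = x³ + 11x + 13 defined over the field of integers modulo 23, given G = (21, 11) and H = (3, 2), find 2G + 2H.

(14, 17)

First 2G:
Repeated addition: build up to 2G.
2G: tangent at (21, 11): λ = (3·21² + 11)/(2·11) ≡ 0/22. 22⁻¹ ≡ 22 (mod 23) since 22·22 = 484 ≡ 1, so λ ≡ 0·22 ≡ 0.
  x = λ² - 21 - 21 = 0 - 42 ≡ 4; y = λ·(21 - 4) - 11 ≡ 12. → (4, 12)
2G = (4, 12).
Next 2H:
Repeated addition: build up to 2H.
2H: tangent at (3, 2): λ = (3·3² + 11)/(2·2) ≡ 15/4. 4⁻¹ ≡ 6 (mod 23) since 4·6 = 24 ≡ 1, so λ ≡ 15·6 ≡ 21.
  x = λ² - 3 - 3 = 441 - 6 ≡ 21; y = λ·(3 - 21) - 2 ≡ 11. → (21, 11)
2H = (21, 11).
Finally 2G + 2H:
(4, 12) + (21, 11). λ = (11 - 12)/(21 - 4) ≡ 22/17 mod 23. 17⁻¹ ≡ 19 (mod 23) since 17·19 = 323 ≡ 1, so λ ≡ 4.
  x = λ² - 4 - 21 = 16 - 25 ≡ 14; y = λ·(4 - 14) - 12 ≡ 17. → (14, 17)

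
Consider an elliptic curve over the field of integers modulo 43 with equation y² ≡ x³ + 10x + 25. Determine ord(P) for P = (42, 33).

2P: tangent at (42, 33): λ = (3·42² + 10)/(2·33) ≡ 13/23. 23⁻¹ ≡ 15 (mod 43), so λ ≡ 13·15 ≡ 23.
  x = λ² - 42 - 42 = 529 - 84 ≡ 15; y = λ·(42 - 15) - 33 ≡ 29. → (15, 29)
3P: (15, 29) + (42, 33). λ = (33 - 29)/(42 - 15) ≡ 4/27 mod 43. 27⁻¹ ≡ 8 (mod 43), so λ ≡ 32.
  x = λ² - 15 - 42 = 1024 - 57 ≡ 21; y = λ·(15 - 21) - 29 ≡ 37. → (21, 37)
4P: (21, 37) + (42, 33). λ = (33 - 37)/(42 - 21) ≡ 39/21 mod 43. 21⁻¹ ≡ 41 (mod 43) since 21·41 = 861 ≡ 1, so λ ≡ 8.
  x = λ² - 21 - 42 = 64 - 63 ≡ 1; y = λ·(21 - 1) - 37 ≡ 37. → (1, 37)
5P: (1, 37) + (42, 33). λ = (33 - 37)/(42 - 1) ≡ 39/41 mod 43. 41⁻¹ ≡ 21 (mod 43), so λ ≡ 2.
  x = λ² - 1 - 42 = 4 - 43 ≡ 4; y = λ·(1 - 4) - 37 ≡ 0. → (4, 0)
6P: (4, 0) + (42, 33). λ = (33 - 0)/(42 - 4) ≡ 33/38 mod 43. 38⁻¹ ≡ 17 (mod 43), so λ ≡ 2.
  x = λ² - 4 - 42 = 4 - 46 ≡ 1; y = λ·(4 - 1) - 0 ≡ 6. → (1, 6)
7P: (1, 6) + (42, 33). λ = (33 - 6)/(42 - 1) ≡ 27/41 mod 43. 41⁻¹ ≡ 21 (mod 43), so λ ≡ 8.
  x = λ² - 1 - 42 = 64 - 43 ≡ 21; y = λ·(1 - 21) - 6 ≡ 6. → (21, 6)
8P: (21, 6) + (42, 33). λ = (33 - 6)/(42 - 21) ≡ 27/21 mod 43. 21⁻¹ ≡ 41 (mod 43) since 21·41 = 861 ≡ 1, so λ ≡ 32.
  x = λ² - 21 - 42 = 1024 - 63 ≡ 15; y = λ·(21 - 15) - 6 ≡ 14. → (15, 14)
9P: (15, 14) + (42, 33). λ = (33 - 14)/(42 - 15) ≡ 19/27 mod 43. 27⁻¹ ≡ 8 (mod 43) since 27·8 = 216 ≡ 1, so λ ≡ 23.
  x = λ² - 15 - 42 = 529 - 57 ≡ 42; y = λ·(15 - 42) - 14 ≡ 10. → (42, 10)
10P: (42, 10) + (42, 33): same x and y₁ ≡ -y₂, so the sum is O.
10P = O, so the order is 10.

10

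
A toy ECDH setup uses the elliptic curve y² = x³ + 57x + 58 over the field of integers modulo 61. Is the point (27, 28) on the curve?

y² = 28² ≡ 52; x³ + 57x + 58 = 21280 ≡ 52 (mod 61). 52 = 52.

yes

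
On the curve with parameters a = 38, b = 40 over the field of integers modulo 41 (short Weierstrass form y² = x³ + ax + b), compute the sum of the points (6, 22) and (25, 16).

(6, 22) + (25, 16). λ = (16 - 22)/(25 - 6) ≡ 35/19 mod 41. 19⁻¹ ≡ 13 (mod 41), so λ ≡ 4.
  x = λ² - 6 - 25 = 16 - 31 ≡ 26; y = λ·(6 - 26) - 22 ≡ 21. → (26, 21)

(26, 21)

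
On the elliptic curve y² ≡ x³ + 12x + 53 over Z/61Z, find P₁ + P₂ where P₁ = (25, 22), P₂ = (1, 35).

(39, 11)

(25, 22) + (1, 35). λ = (35 - 22)/(1 - 25) ≡ 13/37 mod 61. 37⁻¹ ≡ 33 (mod 61) since 37·33 = 1221 ≡ 1, so λ ≡ 2.
  x = λ² - 25 - 1 = 4 - 26 ≡ 39; y = λ·(25 - 39) - 22 ≡ 11. → (39, 11)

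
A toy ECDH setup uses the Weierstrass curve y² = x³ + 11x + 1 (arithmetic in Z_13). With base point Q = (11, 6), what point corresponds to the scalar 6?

(0, 12)

Double-and-add on 6 = (110)₂. Start with Q = (11, 6) for the leading 1-bit.
double: tangent at (11, 6): λ = (3·11² + 11)/(2·6) ≡ 10/12. 12⁻¹ ≡ 12 (mod 13), so λ ≡ 10·12 ≡ 3.
  x = λ² - 11 - 11 = 9 - 22 ≡ 0; y = λ·(11 - 0) - 6 ≡ 1. → (0, 1)
add Q: (0, 1) + (11, 6). λ = (6 - 1)/(11 - 0) ≡ 5/11 mod 13. 11⁻¹ ≡ 6 (mod 13), so λ ≡ 4.
  x = λ² - 0 - 11 = 16 - 11 ≡ 5; y = λ·(0 - 5) - 1 ≡ 5. → (5, 5)
double: tangent at (5, 5): λ = (3·5² + 11)/(2·5) ≡ 8/10. 10⁻¹ ≡ 4 (mod 13), so λ ≡ 8·4 ≡ 6.
  x = λ² - 5 - 5 = 36 - 10 ≡ 0; y = λ·(5 - 0) - 5 ≡ 12. → (0, 12)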